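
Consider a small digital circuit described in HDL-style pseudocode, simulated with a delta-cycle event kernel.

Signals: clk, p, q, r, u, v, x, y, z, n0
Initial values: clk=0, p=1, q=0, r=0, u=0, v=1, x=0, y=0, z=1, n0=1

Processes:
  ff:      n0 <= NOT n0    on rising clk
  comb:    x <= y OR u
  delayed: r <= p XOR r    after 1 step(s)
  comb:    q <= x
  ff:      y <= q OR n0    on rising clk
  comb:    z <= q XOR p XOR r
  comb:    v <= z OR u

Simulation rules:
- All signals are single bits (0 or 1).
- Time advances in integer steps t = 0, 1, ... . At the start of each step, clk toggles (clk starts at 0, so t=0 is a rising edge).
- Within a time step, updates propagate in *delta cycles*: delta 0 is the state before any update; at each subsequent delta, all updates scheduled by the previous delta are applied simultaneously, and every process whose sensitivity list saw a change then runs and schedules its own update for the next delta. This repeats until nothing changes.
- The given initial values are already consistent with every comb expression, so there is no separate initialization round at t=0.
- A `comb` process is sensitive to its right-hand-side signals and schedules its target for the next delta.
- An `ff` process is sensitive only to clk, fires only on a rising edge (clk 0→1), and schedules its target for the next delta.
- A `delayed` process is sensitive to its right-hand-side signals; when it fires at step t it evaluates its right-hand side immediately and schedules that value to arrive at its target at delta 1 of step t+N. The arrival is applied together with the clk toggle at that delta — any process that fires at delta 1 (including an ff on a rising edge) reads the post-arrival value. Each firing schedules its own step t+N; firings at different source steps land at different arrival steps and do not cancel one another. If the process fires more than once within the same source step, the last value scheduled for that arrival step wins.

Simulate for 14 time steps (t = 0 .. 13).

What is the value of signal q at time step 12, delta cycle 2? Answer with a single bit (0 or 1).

t0.Δ0 n0=1 clk=0 p=1 y=0 r=0 u=0 x=0 z=1 v=1 q=0
t0.Δ1 n0=1 clk=1 p=1 y=0 r=0 u=0 x=0 z=1 v=1 q=0
t0.Δ2 n0=0 clk=1 p=1 y=1 r=0 u=0 x=0 z=1 v=1 q=0
t0.Δ3 n0=0 clk=1 p=1 y=1 r=0 u=0 x=1 z=1 v=1 q=0
t0.Δ4 n0=0 clk=1 p=1 y=1 r=0 u=0 x=1 z=1 v=1 q=1
t0.Δ5 n0=0 clk=1 p=1 y=1 r=0 u=0 x=1 z=0 v=1 q=1
t0.Δ6 n0=0 clk=1 p=1 y=1 r=0 u=0 x=1 z=0 v=0 q=1
t1.Δ0 n0=0 clk=1 p=1 y=1 r=0 u=0 x=1 z=0 v=0 q=1
t1.Δ1 n0=0 clk=0 p=1 y=1 r=0 u=0 x=1 z=0 v=0 q=1
t2.Δ0 n0=0 clk=0 p=1 y=1 r=0 u=0 x=1 z=0 v=0 q=1
t2.Δ1 n0=0 clk=1 p=1 y=1 r=0 u=0 x=1 z=0 v=0 q=1
t2.Δ2 n0=1 clk=1 p=1 y=1 r=0 u=0 x=1 z=0 v=0 q=1
t3.Δ0 n0=1 clk=1 p=1 y=1 r=0 u=0 x=1 z=0 v=0 q=1
t3.Δ1 n0=1 clk=0 p=1 y=1 r=0 u=0 x=1 z=0 v=0 q=1
t4.Δ0 n0=1 clk=0 p=1 y=1 r=0 u=0 x=1 z=0 v=0 q=1
t4.Δ1 n0=1 clk=1 p=1 y=1 r=0 u=0 x=1 z=0 v=0 q=1
t4.Δ2 n0=0 clk=1 p=1 y=1 r=0 u=0 x=1 z=0 v=0 q=1
t5.Δ0 n0=0 clk=1 p=1 y=1 r=0 u=0 x=1 z=0 v=0 q=1
t5.Δ1 n0=0 clk=0 p=1 y=1 r=0 u=0 x=1 z=0 v=0 q=1
t6.Δ0 n0=0 clk=0 p=1 y=1 r=0 u=0 x=1 z=0 v=0 q=1
t6.Δ1 n0=0 clk=1 p=1 y=1 r=0 u=0 x=1 z=0 v=0 q=1
t6.Δ2 n0=1 clk=1 p=1 y=1 r=0 u=0 x=1 z=0 v=0 q=1
t7.Δ0 n0=1 clk=1 p=1 y=1 r=0 u=0 x=1 z=0 v=0 q=1
t7.Δ1 n0=1 clk=0 p=1 y=1 r=0 u=0 x=1 z=0 v=0 q=1
t8.Δ0 n0=1 clk=0 p=1 y=1 r=0 u=0 x=1 z=0 v=0 q=1
t8.Δ1 n0=1 clk=1 p=1 y=1 r=0 u=0 x=1 z=0 v=0 q=1
t8.Δ2 n0=0 clk=1 p=1 y=1 r=0 u=0 x=1 z=0 v=0 q=1
t9.Δ0 n0=0 clk=1 p=1 y=1 r=0 u=0 x=1 z=0 v=0 q=1
t9.Δ1 n0=0 clk=0 p=1 y=1 r=0 u=0 x=1 z=0 v=0 q=1
t10.Δ0 n0=0 clk=0 p=1 y=1 r=0 u=0 x=1 z=0 v=0 q=1
t10.Δ1 n0=0 clk=1 p=1 y=1 r=0 u=0 x=1 z=0 v=0 q=1
t10.Δ2 n0=1 clk=1 p=1 y=1 r=0 u=0 x=1 z=0 v=0 q=1
t11.Δ0 n0=1 clk=1 p=1 y=1 r=0 u=0 x=1 z=0 v=0 q=1
t11.Δ1 n0=1 clk=0 p=1 y=1 r=0 u=0 x=1 z=0 v=0 q=1
t12.Δ0 n0=1 clk=0 p=1 y=1 r=0 u=0 x=1 z=0 v=0 q=1
t12.Δ1 n0=1 clk=1 p=1 y=1 r=0 u=0 x=1 z=0 v=0 q=1
t12.Δ2 n0=0 clk=1 p=1 y=1 r=0 u=0 x=1 z=0 v=0 q=1
t13.Δ0 n0=0 clk=1 p=1 y=1 r=0 u=0 x=1 z=0 v=0 q=1
t13.Δ1 n0=0 clk=0 p=1 y=1 r=0 u=0 x=1 z=0 v=0 q=1

1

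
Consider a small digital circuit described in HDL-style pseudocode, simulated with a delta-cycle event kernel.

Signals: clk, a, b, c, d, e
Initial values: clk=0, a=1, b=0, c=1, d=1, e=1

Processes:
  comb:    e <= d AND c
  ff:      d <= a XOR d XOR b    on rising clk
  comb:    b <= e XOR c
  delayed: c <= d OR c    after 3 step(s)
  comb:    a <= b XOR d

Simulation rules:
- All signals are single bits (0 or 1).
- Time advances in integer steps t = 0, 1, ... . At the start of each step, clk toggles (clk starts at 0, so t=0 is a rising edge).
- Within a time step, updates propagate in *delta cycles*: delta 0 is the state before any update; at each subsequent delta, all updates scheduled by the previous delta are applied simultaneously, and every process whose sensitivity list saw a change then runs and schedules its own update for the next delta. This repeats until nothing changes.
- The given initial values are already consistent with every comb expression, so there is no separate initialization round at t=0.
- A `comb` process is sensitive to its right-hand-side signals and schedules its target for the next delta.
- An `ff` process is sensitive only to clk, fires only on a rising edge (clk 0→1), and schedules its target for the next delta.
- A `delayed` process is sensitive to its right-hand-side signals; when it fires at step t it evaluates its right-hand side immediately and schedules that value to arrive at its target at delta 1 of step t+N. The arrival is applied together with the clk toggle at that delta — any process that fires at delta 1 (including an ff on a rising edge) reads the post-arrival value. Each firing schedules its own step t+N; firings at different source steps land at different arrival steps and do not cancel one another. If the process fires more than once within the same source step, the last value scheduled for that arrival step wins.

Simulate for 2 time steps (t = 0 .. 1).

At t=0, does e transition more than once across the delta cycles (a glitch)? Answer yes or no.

t=0 Δ0: clk=0 e=1 a=1 d=1 c=1 b=0
  Δ1: clk:0→1
  Δ2: d:1→0
  Δ3: e:1→0, a:1→0
  Δ4: b:0→1
  Δ5: a:0→1
  (5Δ to stable)
t=1 Δ0: clk=1 e=0 a=1 d=0 c=1 b=1
  Δ1: clk:1→0
  (1Δ to stable)

no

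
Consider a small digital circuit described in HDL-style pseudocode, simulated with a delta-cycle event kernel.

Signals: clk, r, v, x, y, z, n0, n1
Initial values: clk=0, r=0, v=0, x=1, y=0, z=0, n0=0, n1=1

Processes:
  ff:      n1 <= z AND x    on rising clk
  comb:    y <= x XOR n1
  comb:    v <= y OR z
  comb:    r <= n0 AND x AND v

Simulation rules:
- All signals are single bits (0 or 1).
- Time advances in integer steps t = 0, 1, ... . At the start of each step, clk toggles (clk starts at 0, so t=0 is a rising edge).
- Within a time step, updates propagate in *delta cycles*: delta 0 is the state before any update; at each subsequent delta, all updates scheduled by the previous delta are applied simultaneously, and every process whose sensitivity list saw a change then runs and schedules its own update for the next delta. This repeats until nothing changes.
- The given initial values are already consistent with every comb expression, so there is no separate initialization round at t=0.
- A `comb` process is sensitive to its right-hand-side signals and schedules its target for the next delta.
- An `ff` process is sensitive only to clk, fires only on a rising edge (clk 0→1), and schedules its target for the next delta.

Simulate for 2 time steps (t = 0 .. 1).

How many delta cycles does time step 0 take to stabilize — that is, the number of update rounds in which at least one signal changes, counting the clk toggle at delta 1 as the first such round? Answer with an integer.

t0.Δ0 v=0 r=0 x=1 n0=0 n1=1 clk=0 y=0 z=0
t0.Δ1 v=0 r=0 x=1 n0=0 n1=1 clk=1 y=0 z=0
t0.Δ2 v=0 r=0 x=1 n0=0 n1=0 clk=1 y=0 z=0
t0.Δ3 v=0 r=0 x=1 n0=0 n1=0 clk=1 y=1 z=0
t0.Δ4 v=1 r=0 x=1 n0=0 n1=0 clk=1 y=1 z=0
t1.Δ0 v=1 r=0 x=1 n0=0 n1=0 clk=1 y=1 z=0
t1.Δ1 v=1 r=0 x=1 n0=0 n1=0 clk=0 y=1 z=0

4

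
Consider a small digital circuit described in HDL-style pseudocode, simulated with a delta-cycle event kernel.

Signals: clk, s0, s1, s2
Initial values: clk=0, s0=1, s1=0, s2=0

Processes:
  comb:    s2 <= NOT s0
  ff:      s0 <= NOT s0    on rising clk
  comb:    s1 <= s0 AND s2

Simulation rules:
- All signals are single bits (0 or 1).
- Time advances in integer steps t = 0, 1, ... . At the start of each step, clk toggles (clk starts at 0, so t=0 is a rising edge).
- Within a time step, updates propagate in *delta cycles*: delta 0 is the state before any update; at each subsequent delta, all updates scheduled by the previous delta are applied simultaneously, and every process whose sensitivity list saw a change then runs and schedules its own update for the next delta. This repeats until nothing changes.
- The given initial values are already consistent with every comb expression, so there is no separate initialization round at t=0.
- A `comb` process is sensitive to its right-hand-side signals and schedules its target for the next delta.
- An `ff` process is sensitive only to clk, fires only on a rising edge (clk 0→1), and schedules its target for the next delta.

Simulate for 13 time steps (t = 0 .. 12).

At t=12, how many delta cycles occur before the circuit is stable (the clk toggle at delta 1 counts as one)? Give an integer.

[bits: clk,s2,s0,s1]
t=0: Δ0=0010 Δ1=1010 Δ2=1000 Δ3=1100 | 3Δ
t=1: Δ0=1100 Δ1=0100 | 1Δ
t=2: Δ0=0100 Δ1=1100 Δ2=1110 Δ3=1011 Δ4=1010 | 4Δ
t=3: Δ0=1010 Δ1=0010 | 1Δ
t=4: Δ0=0010 Δ1=1010 Δ2=1000 Δ3=1100 | 3Δ
t=5: Δ0=1100 Δ1=0100 | 1Δ
t=6: Δ0=0100 Δ1=1100 Δ2=1110 Δ3=1011 Δ4=1010 | 4Δ
t=7: Δ0=1010 Δ1=0010 | 1Δ
t=8: Δ0=0010 Δ1=1010 Δ2=1000 Δ3=1100 | 3Δ
t=9: Δ0=1100 Δ1=0100 | 1Δ
t=10: Δ0=0100 Δ1=1100 Δ2=1110 Δ3=1011 Δ4=1010 | 4Δ
t=11: Δ0=1010 Δ1=0010 | 1Δ
t=12: Δ0=0010 Δ1=1010 Δ2=1000 Δ3=1100 | 3Δ

3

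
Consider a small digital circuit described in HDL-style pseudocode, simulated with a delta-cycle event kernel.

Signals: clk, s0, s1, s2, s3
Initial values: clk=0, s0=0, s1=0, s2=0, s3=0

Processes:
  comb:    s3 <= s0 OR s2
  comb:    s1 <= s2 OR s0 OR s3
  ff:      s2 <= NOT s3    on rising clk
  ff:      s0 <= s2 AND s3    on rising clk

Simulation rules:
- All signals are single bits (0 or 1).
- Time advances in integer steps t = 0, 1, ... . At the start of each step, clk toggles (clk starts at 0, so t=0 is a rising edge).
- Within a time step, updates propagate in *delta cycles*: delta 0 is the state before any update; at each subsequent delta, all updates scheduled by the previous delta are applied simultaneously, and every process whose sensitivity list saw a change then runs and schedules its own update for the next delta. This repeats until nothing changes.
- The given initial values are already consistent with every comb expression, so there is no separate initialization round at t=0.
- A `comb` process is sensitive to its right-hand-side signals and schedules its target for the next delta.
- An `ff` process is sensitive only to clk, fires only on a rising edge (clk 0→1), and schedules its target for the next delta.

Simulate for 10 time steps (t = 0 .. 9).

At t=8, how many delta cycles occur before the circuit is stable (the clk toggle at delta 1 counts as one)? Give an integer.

2

t=0 Δ0: clk=0 s0=0 s3=0 s2=0 s1=0
  Δ1: clk:0→1
  Δ2: s2:0→1
  Δ3: s3:0→1, s1:0→1
  (3Δ to stable)
t=1 Δ0: clk=1 s0=0 s3=1 s2=1 s1=1
  Δ1: clk:1→0
  (1Δ to stable)
t=2 Δ0: clk=0 s0=0 s3=1 s2=1 s1=1
  Δ1: clk:0→1
  Δ2: s0:0→1, s2:1→0
  (2Δ to stable)
t=3 Δ0: clk=1 s0=1 s3=1 s2=0 s1=1
  Δ1: clk:1→0
  (1Δ to stable)
t=4 Δ0: clk=0 s0=1 s3=1 s2=0 s1=1
  Δ1: clk:0→1
  Δ2: s0:1→0
  Δ3: s3:1→0
  Δ4: s1:1→0
  (4Δ to stable)
t=5 Δ0: clk=1 s0=0 s3=0 s2=0 s1=0
  Δ1: clk:1→0
  (1Δ to stable)
t=6 Δ0: clk=0 s0=0 s3=0 s2=0 s1=0
  Δ1: clk:0→1
  Δ2: s2:0→1
  Δ3: s3:0→1, s1:0→1
  (3Δ to stable)
t=7 Δ0: clk=1 s0=0 s3=1 s2=1 s1=1
  Δ1: clk:1→0
  (1Δ to stable)
t=8 Δ0: clk=0 s0=0 s3=1 s2=1 s1=1
  Δ1: clk:0→1
  Δ2: s0:0→1, s2:1→0
  (2Δ to stable)
t=9 Δ0: clk=1 s0=1 s3=1 s2=0 s1=1
  Δ1: clk:1→0
  (1Δ to stable)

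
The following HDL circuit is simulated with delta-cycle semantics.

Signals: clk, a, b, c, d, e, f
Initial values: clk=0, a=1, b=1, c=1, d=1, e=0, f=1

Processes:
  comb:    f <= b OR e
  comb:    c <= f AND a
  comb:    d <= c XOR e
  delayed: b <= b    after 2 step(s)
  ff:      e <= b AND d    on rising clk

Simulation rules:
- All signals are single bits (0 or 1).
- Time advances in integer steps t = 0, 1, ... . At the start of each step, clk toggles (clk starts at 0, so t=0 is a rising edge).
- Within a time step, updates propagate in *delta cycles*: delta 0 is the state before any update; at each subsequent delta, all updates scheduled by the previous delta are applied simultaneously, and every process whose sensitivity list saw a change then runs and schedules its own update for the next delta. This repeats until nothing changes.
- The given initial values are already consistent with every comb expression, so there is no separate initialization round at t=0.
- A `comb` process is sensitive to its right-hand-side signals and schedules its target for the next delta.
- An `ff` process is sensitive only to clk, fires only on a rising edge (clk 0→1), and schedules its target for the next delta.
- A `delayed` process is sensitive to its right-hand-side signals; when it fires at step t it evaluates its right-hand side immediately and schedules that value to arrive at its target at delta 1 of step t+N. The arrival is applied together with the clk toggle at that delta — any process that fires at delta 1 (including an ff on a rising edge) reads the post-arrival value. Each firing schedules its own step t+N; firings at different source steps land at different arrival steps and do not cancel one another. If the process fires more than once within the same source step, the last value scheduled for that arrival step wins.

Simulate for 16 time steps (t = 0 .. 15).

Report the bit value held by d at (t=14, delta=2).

0

[bits: c,d,b,a,e,clk,f]
t=0: Δ0=1111001 Δ1=1111011 Δ2=1111111 Δ3=1011111 | 3Δ
t=1: Δ0=1011111 Δ1=1011101 | 1Δ
t=2: Δ0=1011101 Δ1=1011111 Δ2=1011011 Δ3=1111011 | 3Δ
t=3: Δ0=1111011 Δ1=1111001 | 1Δ
t=4: Δ0=1111001 Δ1=1111011 Δ2=1111111 Δ3=1011111 | 3Δ
t=5: Δ0=1011111 Δ1=1011101 | 1Δ
t=6: Δ0=1011101 Δ1=1011111 Δ2=1011011 Δ3=1111011 | 3Δ
t=7: Δ0=1111011 Δ1=1111001 | 1Δ
t=8: Δ0=1111001 Δ1=1111011 Δ2=1111111 Δ3=1011111 | 3Δ
t=9: Δ0=1011111 Δ1=1011101 | 1Δ
t=10: Δ0=1011101 Δ1=1011111 Δ2=1011011 Δ3=1111011 | 3Δ
t=11: Δ0=1111011 Δ1=1111001 | 1Δ
t=12: Δ0=1111001 Δ1=1111011 Δ2=1111111 Δ3=1011111 | 3Δ
t=13: Δ0=1011111 Δ1=1011101 | 1Δ
t=14: Δ0=1011101 Δ1=1011111 Δ2=1011011 Δ3=1111011 | 3Δ
t=15: Δ0=1111011 Δ1=1111001 | 1Δ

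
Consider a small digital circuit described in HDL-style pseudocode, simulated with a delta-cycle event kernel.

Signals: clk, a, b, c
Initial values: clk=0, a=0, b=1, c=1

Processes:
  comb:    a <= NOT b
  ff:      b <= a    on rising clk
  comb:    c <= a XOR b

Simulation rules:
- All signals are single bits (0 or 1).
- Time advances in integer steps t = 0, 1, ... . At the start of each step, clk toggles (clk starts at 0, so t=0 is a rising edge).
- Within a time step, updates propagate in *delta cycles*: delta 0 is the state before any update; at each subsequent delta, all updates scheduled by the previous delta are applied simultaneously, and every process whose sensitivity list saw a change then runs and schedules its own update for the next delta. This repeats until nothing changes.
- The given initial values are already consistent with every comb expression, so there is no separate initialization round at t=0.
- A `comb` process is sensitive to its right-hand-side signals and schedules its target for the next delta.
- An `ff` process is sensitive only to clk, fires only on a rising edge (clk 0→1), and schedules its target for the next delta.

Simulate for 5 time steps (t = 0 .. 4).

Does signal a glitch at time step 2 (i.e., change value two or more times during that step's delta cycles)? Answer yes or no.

no

[bits: a,clk,c,b]
t=0: Δ0=0011 Δ1=0111 Δ2=0110 Δ3=1100 Δ4=1110 | 4Δ
t=1: Δ0=1110 Δ1=1010 | 1Δ
t=2: Δ0=1010 Δ1=1110 Δ2=1111 Δ3=0101 Δ4=0111 | 4Δ
t=3: Δ0=0111 Δ1=0011 | 1Δ
t=4: Δ0=0011 Δ1=0111 Δ2=0110 Δ3=1100 Δ4=1110 | 4Δ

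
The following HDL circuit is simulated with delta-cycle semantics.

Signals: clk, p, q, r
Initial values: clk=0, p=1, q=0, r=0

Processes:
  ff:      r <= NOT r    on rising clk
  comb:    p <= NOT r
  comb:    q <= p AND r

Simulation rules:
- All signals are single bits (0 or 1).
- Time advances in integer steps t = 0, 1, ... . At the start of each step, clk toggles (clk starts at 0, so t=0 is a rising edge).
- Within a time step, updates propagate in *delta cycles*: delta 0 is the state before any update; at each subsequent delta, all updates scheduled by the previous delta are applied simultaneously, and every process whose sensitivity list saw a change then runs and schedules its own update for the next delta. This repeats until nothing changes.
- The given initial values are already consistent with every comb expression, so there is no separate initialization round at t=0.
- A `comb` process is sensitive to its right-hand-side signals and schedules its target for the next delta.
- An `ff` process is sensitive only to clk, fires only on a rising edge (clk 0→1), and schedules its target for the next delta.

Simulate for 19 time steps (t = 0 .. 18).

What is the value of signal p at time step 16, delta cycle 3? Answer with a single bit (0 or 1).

t=0 Δ0: r=0 q=0 p=1 clk=0
  Δ1: clk:0→1
  Δ2: r:0→1
  Δ3: q:0→1, p:1→0
  Δ4: q:1→0
  (4Δ to stable)
t=1 Δ0: r=1 q=0 p=0 clk=1
  Δ1: clk:1→0
  (1Δ to stable)
t=2 Δ0: r=1 q=0 p=0 clk=0
  Δ1: clk:0→1
  Δ2: r:1→0
  Δ3: p:0→1
  (3Δ to stable)
t=3 Δ0: r=0 q=0 p=1 clk=1
  Δ1: clk:1→0
  (1Δ to stable)
t=4 Δ0: r=0 q=0 p=1 clk=0
  Δ1: clk:0→1
  Δ2: r:0→1
  Δ3: q:0→1, p:1→0
  Δ4: q:1→0
  (4Δ to stable)
t=5 Δ0: r=1 q=0 p=0 clk=1
  Δ1: clk:1→0
  (1Δ to stable)
t=6 Δ0: r=1 q=0 p=0 clk=0
  Δ1: clk:0→1
  Δ2: r:1→0
  Δ3: p:0→1
  (3Δ to stable)
t=7 Δ0: r=0 q=0 p=1 clk=1
  Δ1: clk:1→0
  (1Δ to stable)
t=8 Δ0: r=0 q=0 p=1 clk=0
  Δ1: clk:0→1
  Δ2: r:0→1
  Δ3: q:0→1, p:1→0
  Δ4: q:1→0
  (4Δ to stable)
t=9 Δ0: r=1 q=0 p=0 clk=1
  Δ1: clk:1→0
  (1Δ to stable)
t=10 Δ0: r=1 q=0 p=0 clk=0
  Δ1: clk:0→1
  Δ2: r:1→0
  Δ3: p:0→1
  (3Δ to stable)
t=11 Δ0: r=0 q=0 p=1 clk=1
  Δ1: clk:1→0
  (1Δ to stable)
t=12 Δ0: r=0 q=0 p=1 clk=0
  Δ1: clk:0→1
  Δ2: r:0→1
  Δ3: q:0→1, p:1→0
  Δ4: q:1→0
  (4Δ to stable)
t=13 Δ0: r=1 q=0 p=0 clk=1
  Δ1: clk:1→0
  (1Δ to stable)
t=14 Δ0: r=1 q=0 p=0 clk=0
  Δ1: clk:0→1
  Δ2: r:1→0
  Δ3: p:0→1
  (3Δ to stable)
t=15 Δ0: r=0 q=0 p=1 clk=1
  Δ1: clk:1→0
  (1Δ to stable)
t=16 Δ0: r=0 q=0 p=1 clk=0
  Δ1: clk:0→1
  Δ2: r:0→1
  Δ3: q:0→1, p:1→0
  Δ4: q:1→0
  (4Δ to stable)
t=17 Δ0: r=1 q=0 p=0 clk=1
  Δ1: clk:1→0
  (1Δ to stable)
t=18 Δ0: r=1 q=0 p=0 clk=0
  Δ1: clk:0→1
  Δ2: r:1→0
  Δ3: p:0→1
  (3Δ to stable)

0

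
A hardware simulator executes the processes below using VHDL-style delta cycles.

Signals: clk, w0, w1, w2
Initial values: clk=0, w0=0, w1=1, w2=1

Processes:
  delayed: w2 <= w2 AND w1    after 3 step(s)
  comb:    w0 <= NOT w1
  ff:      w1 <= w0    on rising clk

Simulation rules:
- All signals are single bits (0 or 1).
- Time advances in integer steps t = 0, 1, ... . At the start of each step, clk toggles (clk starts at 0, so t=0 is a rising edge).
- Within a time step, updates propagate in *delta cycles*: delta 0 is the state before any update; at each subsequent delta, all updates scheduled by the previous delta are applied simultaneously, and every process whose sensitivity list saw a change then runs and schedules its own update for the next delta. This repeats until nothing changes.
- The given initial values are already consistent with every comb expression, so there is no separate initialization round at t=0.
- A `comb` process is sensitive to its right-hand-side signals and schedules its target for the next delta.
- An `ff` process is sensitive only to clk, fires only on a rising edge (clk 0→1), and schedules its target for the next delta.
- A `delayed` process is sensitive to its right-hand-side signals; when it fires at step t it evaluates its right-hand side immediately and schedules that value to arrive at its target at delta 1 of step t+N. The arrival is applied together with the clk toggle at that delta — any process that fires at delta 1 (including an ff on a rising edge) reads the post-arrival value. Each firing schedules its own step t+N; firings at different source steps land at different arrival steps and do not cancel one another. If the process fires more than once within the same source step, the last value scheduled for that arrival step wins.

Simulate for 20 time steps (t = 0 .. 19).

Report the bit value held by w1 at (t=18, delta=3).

t=0 Δ0: w0=0 w2=1 w1=1 clk=0
  Δ1: clk:0→1
  Δ2: w1:1→0
  Δ3: w0:0→1
  (3Δ to stable)
t=1 Δ0: w0=1 w2=1 w1=0 clk=1
  Δ1: clk:1→0
  (1Δ to stable)
t=2 Δ0: w0=1 w2=1 w1=0 clk=0
  Δ1: clk:0→1
  Δ2: w1:0→1
  Δ3: w0:1→0
  (3Δ to stable)
t=3 Δ0: w0=0 w2=1 w1=1 clk=1
  Δ1: w2:1→0, clk:1→0
  (1Δ to stable)
t=4 Δ0: w0=0 w2=0 w1=1 clk=0
  Δ1: clk:0→1
  Δ2: w1:1→0
  Δ3: w0:0→1
  (3Δ to stable)
t=5 Δ0: w0=1 w2=0 w1=0 clk=1
  Δ1: w2:0→1, clk:1→0
  (1Δ to stable)
t=6 Δ0: w0=1 w2=1 w1=0 clk=0
  Δ1: w2:1→0, clk:0→1
  Δ2: w1:0→1
  Δ3: w0:1→0
  (3Δ to stable)
t=7 Δ0: w0=0 w2=0 w1=1 clk=1
  Δ1: clk:1→0
  (1Δ to stable)
t=8 Δ0: w0=0 w2=0 w1=1 clk=0
  Δ1: clk:0→1
  Δ2: w1:1→0
  Δ3: w0:0→1
  (3Δ to stable)
t=9 Δ0: w0=1 w2=0 w1=0 clk=1
  Δ1: clk:1→0
  (1Δ to stable)
t=10 Δ0: w0=1 w2=0 w1=0 clk=0
  Δ1: clk:0→1
  Δ2: w1:0→1
  Δ3: w0:1→0
  (3Δ to stable)
t=11 Δ0: w0=0 w2=0 w1=1 clk=1
  Δ1: clk:1→0
  (1Δ to stable)
t=12 Δ0: w0=0 w2=0 w1=1 clk=0
  Δ1: clk:0→1
  Δ2: w1:1→0
  Δ3: w0:0→1
  (3Δ to stable)
t=13 Δ0: w0=1 w2=0 w1=0 clk=1
  Δ1: clk:1→0
  (1Δ to stable)
t=14 Δ0: w0=1 w2=0 w1=0 clk=0
  Δ1: clk:0→1
  Δ2: w1:0→1
  Δ3: w0:1→0
  (3Δ to stable)
t=15 Δ0: w0=0 w2=0 w1=1 clk=1
  Δ1: clk:1→0
  (1Δ to stable)
t=16 Δ0: w0=0 w2=0 w1=1 clk=0
  Δ1: clk:0→1
  Δ2: w1:1→0
  Δ3: w0:0→1
  (3Δ to stable)
t=17 Δ0: w0=1 w2=0 w1=0 clk=1
  Δ1: clk:1→0
  (1Δ to stable)
t=18 Δ0: w0=1 w2=0 w1=0 clk=0
  Δ1: clk:0→1
  Δ2: w1:0→1
  Δ3: w0:1→0
  (3Δ to stable)
t=19 Δ0: w0=0 w2=0 w1=1 clk=1
  Δ1: clk:1→0
  (1Δ to stable)

1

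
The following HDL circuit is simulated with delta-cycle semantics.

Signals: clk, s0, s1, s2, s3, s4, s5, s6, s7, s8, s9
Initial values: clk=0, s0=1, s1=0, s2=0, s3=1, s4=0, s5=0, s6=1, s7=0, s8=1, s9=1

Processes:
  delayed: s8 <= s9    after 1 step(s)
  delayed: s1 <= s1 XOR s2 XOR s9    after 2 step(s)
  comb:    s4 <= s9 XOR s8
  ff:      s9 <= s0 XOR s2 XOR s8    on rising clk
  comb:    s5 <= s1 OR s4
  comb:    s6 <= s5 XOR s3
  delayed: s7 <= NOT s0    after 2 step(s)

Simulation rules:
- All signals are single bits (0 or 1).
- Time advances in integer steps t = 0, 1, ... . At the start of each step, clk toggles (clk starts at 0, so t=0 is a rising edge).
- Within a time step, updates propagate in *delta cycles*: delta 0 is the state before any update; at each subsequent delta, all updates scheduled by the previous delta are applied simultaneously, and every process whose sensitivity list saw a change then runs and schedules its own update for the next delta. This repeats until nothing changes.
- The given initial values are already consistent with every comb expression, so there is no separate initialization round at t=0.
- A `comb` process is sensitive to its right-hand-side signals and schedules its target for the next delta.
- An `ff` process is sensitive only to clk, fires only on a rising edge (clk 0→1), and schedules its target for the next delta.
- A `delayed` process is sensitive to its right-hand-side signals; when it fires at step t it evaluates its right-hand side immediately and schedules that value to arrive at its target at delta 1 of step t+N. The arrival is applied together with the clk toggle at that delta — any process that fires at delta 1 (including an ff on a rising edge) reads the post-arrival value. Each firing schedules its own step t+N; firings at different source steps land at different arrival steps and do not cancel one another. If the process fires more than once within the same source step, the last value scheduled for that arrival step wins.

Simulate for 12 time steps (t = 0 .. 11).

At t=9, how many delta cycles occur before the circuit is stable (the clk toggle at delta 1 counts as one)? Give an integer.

4

t0.Δ0 s6=1 s7=0 s8=1 s2=0 s9=1 s1=0 s3=1 clk=0 s4=0 s0=1 s5=0
t0.Δ1 s6=1 s7=0 s8=1 s2=0 s9=1 s1=0 s3=1 clk=1 s4=0 s0=1 s5=0
t0.Δ2 s6=1 s7=0 s8=1 s2=0 s9=0 s1=0 s3=1 clk=1 s4=0 s0=1 s5=0
t0.Δ3 s6=1 s7=0 s8=1 s2=0 s9=0 s1=0 s3=1 clk=1 s4=1 s0=1 s5=0
t0.Δ4 s6=1 s7=0 s8=1 s2=0 s9=0 s1=0 s3=1 clk=1 s4=1 s0=1 s5=1
t0.Δ5 s6=0 s7=0 s8=1 s2=0 s9=0 s1=0 s3=1 clk=1 s4=1 s0=1 s5=1
t1.Δ0 s6=0 s7=0 s8=1 s2=0 s9=0 s1=0 s3=1 clk=1 s4=1 s0=1 s5=1
t1.Δ1 s6=0 s7=0 s8=0 s2=0 s9=0 s1=0 s3=1 clk=0 s4=1 s0=1 s5=1
t1.Δ2 s6=0 s7=0 s8=0 s2=0 s9=0 s1=0 s3=1 clk=0 s4=0 s0=1 s5=1
t1.Δ3 s6=0 s7=0 s8=0 s2=0 s9=0 s1=0 s3=1 clk=0 s4=0 s0=1 s5=0
t1.Δ4 s6=1 s7=0 s8=0 s2=0 s9=0 s1=0 s3=1 clk=0 s4=0 s0=1 s5=0
t2.Δ0 s6=1 s7=0 s8=0 s2=0 s9=0 s1=0 s3=1 clk=0 s4=0 s0=1 s5=0
t2.Δ1 s6=1 s7=0 s8=0 s2=0 s9=0 s1=0 s3=1 clk=1 s4=0 s0=1 s5=0
t2.Δ2 s6=1 s7=0 s8=0 s2=0 s9=1 s1=0 s3=1 clk=1 s4=0 s0=1 s5=0
t2.Δ3 s6=1 s7=0 s8=0 s2=0 s9=1 s1=0 s3=1 clk=1 s4=1 s0=1 s5=0
t2.Δ4 s6=1 s7=0 s8=0 s2=0 s9=1 s1=0 s3=1 clk=1 s4=1 s0=1 s5=1
t2.Δ5 s6=0 s7=0 s8=0 s2=0 s9=1 s1=0 s3=1 clk=1 s4=1 s0=1 s5=1
t3.Δ0 s6=0 s7=0 s8=0 s2=0 s9=1 s1=0 s3=1 clk=1 s4=1 s0=1 s5=1
t3.Δ1 s6=0 s7=0 s8=1 s2=0 s9=1 s1=0 s3=1 clk=0 s4=1 s0=1 s5=1
t3.Δ2 s6=0 s7=0 s8=1 s2=0 s9=1 s1=0 s3=1 clk=0 s4=0 s0=1 s5=1
t3.Δ3 s6=0 s7=0 s8=1 s2=0 s9=1 s1=0 s3=1 clk=0 s4=0 s0=1 s5=0
t3.Δ4 s6=1 s7=0 s8=1 s2=0 s9=1 s1=0 s3=1 clk=0 s4=0 s0=1 s5=0
t4.Δ0 s6=1 s7=0 s8=1 s2=0 s9=1 s1=0 s3=1 clk=0 s4=0 s0=1 s5=0
t4.Δ1 s6=1 s7=0 s8=1 s2=0 s9=1 s1=1 s3=1 clk=1 s4=0 s0=1 s5=0
t4.Δ2 s6=1 s7=0 s8=1 s2=0 s9=0 s1=1 s3=1 clk=1 s4=0 s0=1 s5=1
t4.Δ3 s6=0 s7=0 s8=1 s2=0 s9=0 s1=1 s3=1 clk=1 s4=1 s0=1 s5=1
t5.Δ0 s6=0 s7=0 s8=1 s2=0 s9=0 s1=1 s3=1 clk=1 s4=1 s0=1 s5=1
t5.Δ1 s6=0 s7=0 s8=0 s2=0 s9=0 s1=1 s3=1 clk=0 s4=1 s0=1 s5=1
t5.Δ2 s6=0 s7=0 s8=0 s2=0 s9=0 s1=1 s3=1 clk=0 s4=0 s0=1 s5=1
t6.Δ0 s6=0 s7=0 s8=0 s2=0 s9=0 s1=1 s3=1 clk=0 s4=0 s0=1 s5=1
t6.Δ1 s6=0 s7=0 s8=0 s2=0 s9=0 s1=1 s3=1 clk=1 s4=0 s0=1 s5=1
t6.Δ2 s6=0 s7=0 s8=0 s2=0 s9=1 s1=1 s3=1 clk=1 s4=0 s0=1 s5=1
t6.Δ3 s6=0 s7=0 s8=0 s2=0 s9=1 s1=1 s3=1 clk=1 s4=1 s0=1 s5=1
t7.Δ0 s6=0 s7=0 s8=0 s2=0 s9=1 s1=1 s3=1 clk=1 s4=1 s0=1 s5=1
t7.Δ1 s6=0 s7=0 s8=1 s2=0 s9=1 s1=1 s3=1 clk=0 s4=1 s0=1 s5=1
t7.Δ2 s6=0 s7=0 s8=1 s2=0 s9=1 s1=1 s3=1 clk=0 s4=0 s0=1 s5=1
t8.Δ0 s6=0 s7=0 s8=1 s2=0 s9=1 s1=1 s3=1 clk=0 s4=0 s0=1 s5=1
t8.Δ1 s6=0 s7=0 s8=1 s2=0 s9=1 s1=0 s3=1 clk=1 s4=0 s0=1 s5=1
t8.Δ2 s6=0 s7=0 s8=1 s2=0 s9=0 s1=0 s3=1 clk=1 s4=0 s0=1 s5=0
t8.Δ3 s6=1 s7=0 s8=1 s2=0 s9=0 s1=0 s3=1 clk=1 s4=1 s0=1 s5=0
t8.Δ4 s6=1 s7=0 s8=1 s2=0 s9=0 s1=0 s3=1 clk=1 s4=1 s0=1 s5=1
t8.Δ5 s6=0 s7=0 s8=1 s2=0 s9=0 s1=0 s3=1 clk=1 s4=1 s0=1 s5=1
t9.Δ0 s6=0 s7=0 s8=1 s2=0 s9=0 s1=0 s3=1 clk=1 s4=1 s0=1 s5=1
t9.Δ1 s6=0 s7=0 s8=0 s2=0 s9=0 s1=0 s3=1 clk=0 s4=1 s0=1 s5=1
t9.Δ2 s6=0 s7=0 s8=0 s2=0 s9=0 s1=0 s3=1 clk=0 s4=0 s0=1 s5=1
t9.Δ3 s6=0 s7=0 s8=0 s2=0 s9=0 s1=0 s3=1 clk=0 s4=0 s0=1 s5=0
t9.Δ4 s6=1 s7=0 s8=0 s2=0 s9=0 s1=0 s3=1 clk=0 s4=0 s0=1 s5=0
t10.Δ0 s6=1 s7=0 s8=0 s2=0 s9=0 s1=0 s3=1 clk=0 s4=0 s0=1 s5=0
t10.Δ1 s6=1 s7=0 s8=0 s2=0 s9=0 s1=0 s3=1 clk=1 s4=0 s0=1 s5=0
t10.Δ2 s6=1 s7=0 s8=0 s2=0 s9=1 s1=0 s3=1 clk=1 s4=0 s0=1 s5=0
t10.Δ3 s6=1 s7=0 s8=0 s2=0 s9=1 s1=0 s3=1 clk=1 s4=1 s0=1 s5=0
t10.Δ4 s6=1 s7=0 s8=0 s2=0 s9=1 s1=0 s3=1 clk=1 s4=1 s0=1 s5=1
t10.Δ5 s6=0 s7=0 s8=0 s2=0 s9=1 s1=0 s3=1 clk=1 s4=1 s0=1 s5=1
t11.Δ0 s6=0 s7=0 s8=0 s2=0 s9=1 s1=0 s3=1 clk=1 s4=1 s0=1 s5=1
t11.Δ1 s6=0 s7=0 s8=1 s2=0 s9=1 s1=0 s3=1 clk=0 s4=1 s0=1 s5=1
t11.Δ2 s6=0 s7=0 s8=1 s2=0 s9=1 s1=0 s3=1 clk=0 s4=0 s0=1 s5=1
t11.Δ3 s6=0 s7=0 s8=1 s2=0 s9=1 s1=0 s3=1 clk=0 s4=0 s0=1 s5=0
t11.Δ4 s6=1 s7=0 s8=1 s2=0 s9=1 s1=0 s3=1 clk=0 s4=0 s0=1 s5=0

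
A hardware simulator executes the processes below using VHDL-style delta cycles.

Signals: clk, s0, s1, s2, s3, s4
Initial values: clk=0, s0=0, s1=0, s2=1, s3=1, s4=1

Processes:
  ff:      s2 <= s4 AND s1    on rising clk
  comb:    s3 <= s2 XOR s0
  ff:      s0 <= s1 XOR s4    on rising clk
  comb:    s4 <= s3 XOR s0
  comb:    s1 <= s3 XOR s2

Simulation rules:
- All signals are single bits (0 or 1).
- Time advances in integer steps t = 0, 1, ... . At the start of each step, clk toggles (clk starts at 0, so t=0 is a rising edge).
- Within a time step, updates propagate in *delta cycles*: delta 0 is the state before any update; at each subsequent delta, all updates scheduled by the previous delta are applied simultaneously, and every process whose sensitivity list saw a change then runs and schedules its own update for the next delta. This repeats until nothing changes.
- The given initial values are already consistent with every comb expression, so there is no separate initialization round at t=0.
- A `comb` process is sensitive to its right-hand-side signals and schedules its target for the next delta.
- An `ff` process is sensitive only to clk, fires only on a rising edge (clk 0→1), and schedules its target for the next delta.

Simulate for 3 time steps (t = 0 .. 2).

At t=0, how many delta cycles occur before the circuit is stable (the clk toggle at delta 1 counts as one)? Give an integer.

t0.Δ0 clk=0 s4=1 s0=0 s3=1 s1=0 s2=1
t0.Δ1 clk=1 s4=1 s0=0 s3=1 s1=0 s2=1
t0.Δ2 clk=1 s4=1 s0=1 s3=1 s1=0 s2=0
t0.Δ3 clk=1 s4=0 s0=1 s3=1 s1=1 s2=0
t1.Δ0 clk=1 s4=0 s0=1 s3=1 s1=1 s2=0
t1.Δ1 clk=0 s4=0 s0=1 s3=1 s1=1 s2=0
t2.Δ0 clk=0 s4=0 s0=1 s3=1 s1=1 s2=0
t2.Δ1 clk=1 s4=0 s0=1 s3=1 s1=1 s2=0

3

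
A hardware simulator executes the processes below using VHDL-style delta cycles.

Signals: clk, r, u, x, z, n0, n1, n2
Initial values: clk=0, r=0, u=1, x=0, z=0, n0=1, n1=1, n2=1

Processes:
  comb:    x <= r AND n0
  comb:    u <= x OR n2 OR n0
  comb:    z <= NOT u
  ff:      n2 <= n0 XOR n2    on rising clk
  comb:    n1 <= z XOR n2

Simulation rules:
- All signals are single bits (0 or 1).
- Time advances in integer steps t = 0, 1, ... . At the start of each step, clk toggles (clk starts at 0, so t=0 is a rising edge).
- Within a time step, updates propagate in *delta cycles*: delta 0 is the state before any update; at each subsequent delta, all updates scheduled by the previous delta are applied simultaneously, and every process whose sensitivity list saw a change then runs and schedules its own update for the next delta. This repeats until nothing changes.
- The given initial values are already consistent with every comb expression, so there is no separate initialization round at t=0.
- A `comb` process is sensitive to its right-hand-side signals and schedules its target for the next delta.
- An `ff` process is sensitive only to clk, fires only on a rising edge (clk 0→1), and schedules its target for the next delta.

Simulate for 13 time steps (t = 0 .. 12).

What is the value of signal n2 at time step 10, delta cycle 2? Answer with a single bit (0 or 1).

t0.Δ0 n2=1 z=0 u=1 x=0 r=0 n0=1 n1=1 clk=0
t0.Δ1 n2=1 z=0 u=1 x=0 r=0 n0=1 n1=1 clk=1
t0.Δ2 n2=0 z=0 u=1 x=0 r=0 n0=1 n1=1 clk=1
t0.Δ3 n2=0 z=0 u=1 x=0 r=0 n0=1 n1=0 clk=1
t1.Δ0 n2=0 z=0 u=1 x=0 r=0 n0=1 n1=0 clk=1
t1.Δ1 n2=0 z=0 u=1 x=0 r=0 n0=1 n1=0 clk=0
t2.Δ0 n2=0 z=0 u=1 x=0 r=0 n0=1 n1=0 clk=0
t2.Δ1 n2=0 z=0 u=1 x=0 r=0 n0=1 n1=0 clk=1
t2.Δ2 n2=1 z=0 u=1 x=0 r=0 n0=1 n1=0 clk=1
t2.Δ3 n2=1 z=0 u=1 x=0 r=0 n0=1 n1=1 clk=1
t3.Δ0 n2=1 z=0 u=1 x=0 r=0 n0=1 n1=1 clk=1
t3.Δ1 n2=1 z=0 u=1 x=0 r=0 n0=1 n1=1 clk=0
t4.Δ0 n2=1 z=0 u=1 x=0 r=0 n0=1 n1=1 clk=0
t4.Δ1 n2=1 z=0 u=1 x=0 r=0 n0=1 n1=1 clk=1
t4.Δ2 n2=0 z=0 u=1 x=0 r=0 n0=1 n1=1 clk=1
t4.Δ3 n2=0 z=0 u=1 x=0 r=0 n0=1 n1=0 clk=1
t5.Δ0 n2=0 z=0 u=1 x=0 r=0 n0=1 n1=0 clk=1
t5.Δ1 n2=0 z=0 u=1 x=0 r=0 n0=1 n1=0 clk=0
t6.Δ0 n2=0 z=0 u=1 x=0 r=0 n0=1 n1=0 clk=0
t6.Δ1 n2=0 z=0 u=1 x=0 r=0 n0=1 n1=0 clk=1
t6.Δ2 n2=1 z=0 u=1 x=0 r=0 n0=1 n1=0 clk=1
t6.Δ3 n2=1 z=0 u=1 x=0 r=0 n0=1 n1=1 clk=1
t7.Δ0 n2=1 z=0 u=1 x=0 r=0 n0=1 n1=1 clk=1
t7.Δ1 n2=1 z=0 u=1 x=0 r=0 n0=1 n1=1 clk=0
t8.Δ0 n2=1 z=0 u=1 x=0 r=0 n0=1 n1=1 clk=0
t8.Δ1 n2=1 z=0 u=1 x=0 r=0 n0=1 n1=1 clk=1
t8.Δ2 n2=0 z=0 u=1 x=0 r=0 n0=1 n1=1 clk=1
t8.Δ3 n2=0 z=0 u=1 x=0 r=0 n0=1 n1=0 clk=1
t9.Δ0 n2=0 z=0 u=1 x=0 r=0 n0=1 n1=0 clk=1
t9.Δ1 n2=0 z=0 u=1 x=0 r=0 n0=1 n1=0 clk=0
t10.Δ0 n2=0 z=0 u=1 x=0 r=0 n0=1 n1=0 clk=0
t10.Δ1 n2=0 z=0 u=1 x=0 r=0 n0=1 n1=0 clk=1
t10.Δ2 n2=1 z=0 u=1 x=0 r=0 n0=1 n1=0 clk=1
t10.Δ3 n2=1 z=0 u=1 x=0 r=0 n0=1 n1=1 clk=1
t11.Δ0 n2=1 z=0 u=1 x=0 r=0 n0=1 n1=1 clk=1
t11.Δ1 n2=1 z=0 u=1 x=0 r=0 n0=1 n1=1 clk=0
t12.Δ0 n2=1 z=0 u=1 x=0 r=0 n0=1 n1=1 clk=0
t12.Δ1 n2=1 z=0 u=1 x=0 r=0 n0=1 n1=1 clk=1
t12.Δ2 n2=0 z=0 u=1 x=0 r=0 n0=1 n1=1 clk=1
t12.Δ3 n2=0 z=0 u=1 x=0 r=0 n0=1 n1=0 clk=1

1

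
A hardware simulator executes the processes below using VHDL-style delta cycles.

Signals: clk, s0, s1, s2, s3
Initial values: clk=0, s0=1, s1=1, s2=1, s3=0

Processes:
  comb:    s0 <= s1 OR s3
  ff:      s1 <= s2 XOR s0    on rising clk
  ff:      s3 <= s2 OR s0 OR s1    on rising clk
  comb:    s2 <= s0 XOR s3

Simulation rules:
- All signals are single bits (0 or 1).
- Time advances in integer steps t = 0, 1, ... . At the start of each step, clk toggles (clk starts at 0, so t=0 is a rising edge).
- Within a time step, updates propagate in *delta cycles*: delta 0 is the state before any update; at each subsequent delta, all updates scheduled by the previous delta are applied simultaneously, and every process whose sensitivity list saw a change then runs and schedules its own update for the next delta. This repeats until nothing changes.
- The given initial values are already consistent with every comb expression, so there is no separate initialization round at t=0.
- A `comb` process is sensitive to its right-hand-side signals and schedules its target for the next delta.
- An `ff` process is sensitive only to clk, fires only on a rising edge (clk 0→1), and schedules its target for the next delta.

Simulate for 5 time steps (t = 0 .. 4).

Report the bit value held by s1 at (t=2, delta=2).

t=0 Δ0: s0=1 clk=0 s2=1 s1=1 s3=0
  Δ1: clk:0→1
  Δ2: s1:1→0, s3:0→1
  Δ3: s2:1→0
  (3Δ to stable)
t=1 Δ0: s0=1 clk=1 s2=0 s1=0 s3=1
  Δ1: clk:1→0
  (1Δ to stable)
t=2 Δ0: s0=1 clk=0 s2=0 s1=0 s3=1
  Δ1: clk:0→1
  Δ2: s1:0→1
  (2Δ to stable)
t=3 Δ0: s0=1 clk=1 s2=0 s1=1 s3=1
  Δ1: clk:1→0
  (1Δ to stable)
t=4 Δ0: s0=1 clk=0 s2=0 s1=1 s3=1
  Δ1: clk:0→1
  (1Δ to stable)

1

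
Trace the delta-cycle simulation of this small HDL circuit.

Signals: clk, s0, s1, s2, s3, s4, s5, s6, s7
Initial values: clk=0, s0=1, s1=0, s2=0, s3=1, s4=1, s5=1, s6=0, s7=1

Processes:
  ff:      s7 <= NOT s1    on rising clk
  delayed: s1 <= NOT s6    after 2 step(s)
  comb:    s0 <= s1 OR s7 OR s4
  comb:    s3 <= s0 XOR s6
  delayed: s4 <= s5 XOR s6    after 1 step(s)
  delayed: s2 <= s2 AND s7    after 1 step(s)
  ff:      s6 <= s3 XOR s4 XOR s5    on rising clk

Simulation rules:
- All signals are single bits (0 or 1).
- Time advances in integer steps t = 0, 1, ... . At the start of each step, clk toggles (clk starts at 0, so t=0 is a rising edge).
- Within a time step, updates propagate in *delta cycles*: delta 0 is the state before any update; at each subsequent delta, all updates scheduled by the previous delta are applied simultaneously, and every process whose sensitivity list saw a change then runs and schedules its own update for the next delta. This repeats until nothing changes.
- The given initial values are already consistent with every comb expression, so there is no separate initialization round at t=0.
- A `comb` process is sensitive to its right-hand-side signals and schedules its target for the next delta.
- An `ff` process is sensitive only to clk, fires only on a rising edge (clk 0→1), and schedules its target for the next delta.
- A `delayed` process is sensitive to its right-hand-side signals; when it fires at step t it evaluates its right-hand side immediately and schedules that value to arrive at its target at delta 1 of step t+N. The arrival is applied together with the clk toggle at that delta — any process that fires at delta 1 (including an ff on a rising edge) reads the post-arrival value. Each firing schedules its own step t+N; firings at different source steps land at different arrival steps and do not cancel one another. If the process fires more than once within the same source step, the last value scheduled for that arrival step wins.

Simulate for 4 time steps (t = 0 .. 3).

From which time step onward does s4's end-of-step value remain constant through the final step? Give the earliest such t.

1

[bits: clk,s2,s4,s5,s1,s0,s7,s6,s3]
t=0: Δ0=001101101 Δ1=101101101 Δ2=101101111 Δ3=101101110 | 3Δ
t=1: Δ0=101101110 Δ1=000101110 | 1Δ
t=2: Δ0=000101110 Δ1=100101110 | 1Δ
t=3: Δ0=100101110 Δ1=000101110 | 1Δ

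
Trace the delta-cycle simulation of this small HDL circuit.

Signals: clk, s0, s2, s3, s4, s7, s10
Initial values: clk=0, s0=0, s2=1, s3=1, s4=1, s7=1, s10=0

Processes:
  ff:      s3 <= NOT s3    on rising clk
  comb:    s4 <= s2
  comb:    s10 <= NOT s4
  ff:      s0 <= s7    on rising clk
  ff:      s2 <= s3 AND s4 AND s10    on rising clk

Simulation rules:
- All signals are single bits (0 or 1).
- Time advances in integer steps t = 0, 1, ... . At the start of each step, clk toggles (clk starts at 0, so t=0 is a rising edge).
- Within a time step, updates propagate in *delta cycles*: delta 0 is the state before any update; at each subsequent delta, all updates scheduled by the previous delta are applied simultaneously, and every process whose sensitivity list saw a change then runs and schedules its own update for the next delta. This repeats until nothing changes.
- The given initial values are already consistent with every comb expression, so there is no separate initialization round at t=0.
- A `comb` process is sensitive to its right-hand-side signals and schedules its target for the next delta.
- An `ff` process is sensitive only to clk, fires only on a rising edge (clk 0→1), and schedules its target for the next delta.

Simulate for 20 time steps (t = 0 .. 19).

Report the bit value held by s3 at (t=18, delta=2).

1

t=0 Δ0: s10=0 clk=0 s3=1 s4=1 s0=0 s7=1 s2=1
  Δ1: clk:0→1
  Δ2: s3:1→0, s0:0→1, s2:1→0
  Δ3: s4:1→0
  Δ4: s10:0→1
  (4Δ to stable)
t=1 Δ0: s10=1 clk=1 s3=0 s4=0 s0=1 s7=1 s2=0
  Δ1: clk:1→0
  (1Δ to stable)
t=2 Δ0: s10=1 clk=0 s3=0 s4=0 s0=1 s7=1 s2=0
  Δ1: clk:0→1
  Δ2: s3:0→1
  (2Δ to stable)
t=3 Δ0: s10=1 clk=1 s3=1 s4=0 s0=1 s7=1 s2=0
  Δ1: clk:1→0
  (1Δ to stable)
t=4 Δ0: s10=1 clk=0 s3=1 s4=0 s0=1 s7=1 s2=0
  Δ1: clk:0→1
  Δ2: s3:1→0
  (2Δ to stable)
t=5 Δ0: s10=1 clk=1 s3=0 s4=0 s0=1 s7=1 s2=0
  Δ1: clk:1→0
  (1Δ to stable)
t=6 Δ0: s10=1 clk=0 s3=0 s4=0 s0=1 s7=1 s2=0
  Δ1: clk:0→1
  Δ2: s3:0→1
  (2Δ to stable)
t=7 Δ0: s10=1 clk=1 s3=1 s4=0 s0=1 s7=1 s2=0
  Δ1: clk:1→0
  (1Δ to stable)
t=8 Δ0: s10=1 clk=0 s3=1 s4=0 s0=1 s7=1 s2=0
  Δ1: clk:0→1
  Δ2: s3:1→0
  (2Δ to stable)
t=9 Δ0: s10=1 clk=1 s3=0 s4=0 s0=1 s7=1 s2=0
  Δ1: clk:1→0
  (1Δ to stable)
t=10 Δ0: s10=1 clk=0 s3=0 s4=0 s0=1 s7=1 s2=0
  Δ1: clk:0→1
  Δ2: s3:0→1
  (2Δ to stable)
t=11 Δ0: s10=1 clk=1 s3=1 s4=0 s0=1 s7=1 s2=0
  Δ1: clk:1→0
  (1Δ to stable)
t=12 Δ0: s10=1 clk=0 s3=1 s4=0 s0=1 s7=1 s2=0
  Δ1: clk:0→1
  Δ2: s3:1→0
  (2Δ to stable)
t=13 Δ0: s10=1 clk=1 s3=0 s4=0 s0=1 s7=1 s2=0
  Δ1: clk:1→0
  (1Δ to stable)
t=14 Δ0: s10=1 clk=0 s3=0 s4=0 s0=1 s7=1 s2=0
  Δ1: clk:0→1
  Δ2: s3:0→1
  (2Δ to stable)
t=15 Δ0: s10=1 clk=1 s3=1 s4=0 s0=1 s7=1 s2=0
  Δ1: clk:1→0
  (1Δ to stable)
t=16 Δ0: s10=1 clk=0 s3=1 s4=0 s0=1 s7=1 s2=0
  Δ1: clk:0→1
  Δ2: s3:1→0
  (2Δ to stable)
t=17 Δ0: s10=1 clk=1 s3=0 s4=0 s0=1 s7=1 s2=0
  Δ1: clk:1→0
  (1Δ to stable)
t=18 Δ0: s10=1 clk=0 s3=0 s4=0 s0=1 s7=1 s2=0
  Δ1: clk:0→1
  Δ2: s3:0→1
  (2Δ to stable)
t=19 Δ0: s10=1 clk=1 s3=1 s4=0 s0=1 s7=1 s2=0
  Δ1: clk:1→0
  (1Δ to stable)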